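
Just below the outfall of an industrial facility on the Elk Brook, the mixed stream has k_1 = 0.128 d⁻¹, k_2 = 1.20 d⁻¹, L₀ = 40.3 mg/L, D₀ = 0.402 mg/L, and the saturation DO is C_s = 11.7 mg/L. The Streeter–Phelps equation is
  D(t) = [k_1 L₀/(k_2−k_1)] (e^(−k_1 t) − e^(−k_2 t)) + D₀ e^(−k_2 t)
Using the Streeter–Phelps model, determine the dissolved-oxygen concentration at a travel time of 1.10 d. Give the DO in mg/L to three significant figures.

DO ≈ 8.70 mg/L

k_1 L₀/(k_2−k_1) = 0.128×40.3/(1.20−0.128) = 5.158/1.072 = 4.812 mg/L.
e^(−k_1 t) = e^(−0.128×1.100) = 0.8687; e^(−k_2 t) = e^(−1.20×1.100) = 0.2671.
D = 4.812 × (0.8687 − 0.2671) + 0.402 × 0.2671 = 2.895 + 0.1074 = 3.002 mg/L.
DO = C_s − D = 11.7 − 3.002 = 8.698 mg/L.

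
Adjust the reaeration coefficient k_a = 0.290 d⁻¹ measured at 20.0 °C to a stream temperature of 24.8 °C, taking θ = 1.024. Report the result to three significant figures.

k_a(T₂) = k_a(T₁) · θ^(T₂−T₁) = 0.290 × 1.024^(24.8−20.0)
= 0.290 × 1.024^4.80 = 0.290 × 1.121 = 0.3250 d⁻¹.

k_a ≈ 0.325 d⁻¹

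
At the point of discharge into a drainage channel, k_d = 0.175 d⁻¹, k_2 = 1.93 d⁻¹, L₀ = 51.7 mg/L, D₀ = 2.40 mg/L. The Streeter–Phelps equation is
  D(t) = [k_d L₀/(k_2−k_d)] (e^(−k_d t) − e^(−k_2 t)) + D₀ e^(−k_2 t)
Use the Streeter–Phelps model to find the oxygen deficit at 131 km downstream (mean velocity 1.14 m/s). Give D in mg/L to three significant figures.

D ≈ 3.87 mg/L

Travel time t = x/v = 131 km / (1.14 m/s) = 131000 m / 1.14 m/s = 114900 s = 1.330 d.
k_d L₀/(k_2−k_d) = 0.175×51.7/(1.93−0.175) = 9.047/1.755 = 5.155 mg/L.
e^(−k_d t) = e^(−0.175×1.330) = 0.7924; e^(−k_2 t) = e^(−1.93×1.330) = 0.07677.
D = 5.155 × (0.7924 − 0.07677) + 2.40 × 0.07677 = 3.689 + 0.1843 = 3.873 mg/L.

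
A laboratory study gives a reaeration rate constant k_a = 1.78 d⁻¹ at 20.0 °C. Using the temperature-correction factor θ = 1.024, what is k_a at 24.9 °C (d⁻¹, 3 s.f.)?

k_a(T₂) = k_a(T₁) · θ^(T₂−T₁) = 1.78 × 1.024^(24.9−20.0)
= 1.78 × 1.024^4.90 = 1.78 × 1.123 = 1.999 d⁻¹.

k_a ≈ 2.00 d⁻¹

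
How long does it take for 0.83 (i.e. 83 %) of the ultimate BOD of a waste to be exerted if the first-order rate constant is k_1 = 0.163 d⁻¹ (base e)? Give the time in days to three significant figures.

t ≈ 10.9 d

y/L₀ = 1 − e^(−k_1 t) = 0.83 ⇒ e^(−k_1 t) = 0.170
t = −ln(0.170) / 0.163 = 1.772 / 0.163 = 10.87 d.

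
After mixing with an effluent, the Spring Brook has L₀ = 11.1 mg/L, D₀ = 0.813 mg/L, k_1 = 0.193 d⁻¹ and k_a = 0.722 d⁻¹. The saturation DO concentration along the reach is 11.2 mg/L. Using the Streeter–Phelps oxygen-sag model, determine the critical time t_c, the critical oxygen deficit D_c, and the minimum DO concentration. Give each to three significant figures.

t_c ≈ 2.07 d; D_c ≈ 1.99 mg/L; min DO ≈ 9.21 mg/L

t_c = [1/(k_a−k_1)] ln[(k_a/k_1)(1 − D₀(k_a−k_1)/(k_1 L₀))]
= [1/(0.722−0.193)] ln[(0.722/0.193)(1 − 0.813×0.5290/(0.193×11.1))]
= (1/0.5290) ln[3.741 × 0.7992] = 1.890 × ln(2.990) = 1.890 × 1.095 = 2.070 d.
L(t_c) = L₀ e^(−k_1 t_c) = 11.1 × 0.6706 = 7.444 mg/L, and at the critical point k_a D_c = k_1 L, so D_c = (0.193/0.722) × 7.444 = 1.990 mg/L.
Minimum DO = C_s − D_c = 11.2 − 1.990 = 9.210 mg/L.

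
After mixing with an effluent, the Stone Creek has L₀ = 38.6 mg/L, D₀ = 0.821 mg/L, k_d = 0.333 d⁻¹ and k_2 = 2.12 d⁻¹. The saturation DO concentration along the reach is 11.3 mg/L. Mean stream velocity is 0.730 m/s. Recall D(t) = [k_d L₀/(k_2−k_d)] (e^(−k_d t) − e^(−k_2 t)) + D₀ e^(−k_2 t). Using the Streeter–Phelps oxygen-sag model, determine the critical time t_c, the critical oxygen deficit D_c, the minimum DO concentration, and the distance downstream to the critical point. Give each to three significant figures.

t_c ≈ 0.968 d; D_c ≈ 4.39 mg/L; min DO ≈ 6.91 mg/L; x_c ≈ 61.1 km

With k_2/k_d = 6.366 and 1 − D₀(k_2−k_d)/(k_d L₀) = 0.8859,
t_c = ln(6.366 × 0.8859) / (2.12 − 0.333) = ln(5.640) / 1.787 = 1.730/1.787 = 0.9680 d.
D_c = (k_d/k_2) L₀ e^(−k_d t_c) = (0.333/2.12) × 38.6 × e^(−0.333×0.9680) = 0.1571 × 38.6 × 0.7244 = 4.392 mg/L.
Minimum DO = C_s − D_c = 11.3 − 4.392 = 6.908 mg/L.
x_c = v t_c = 0.730 m/s × 0.9680 d × 86400 s/d = 61050 m ≈ 61.1 km.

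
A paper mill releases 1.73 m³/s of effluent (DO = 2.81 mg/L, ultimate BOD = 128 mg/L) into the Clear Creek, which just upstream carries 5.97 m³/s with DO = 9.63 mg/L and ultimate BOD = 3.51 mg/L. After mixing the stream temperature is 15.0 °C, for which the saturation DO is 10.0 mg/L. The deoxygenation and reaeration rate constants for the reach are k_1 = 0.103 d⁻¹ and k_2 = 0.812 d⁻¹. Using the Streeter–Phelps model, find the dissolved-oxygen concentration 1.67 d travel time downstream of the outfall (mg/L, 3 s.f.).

DO ≈ 6.84 mg/L

Mixed DO = (5.97×9.63 + 1.73×2.81)/(5.97+1.73) = 62.35/7.700 = 8.098 mg/L.
Mixed L₀ = (5.97×3.51 + 1.73×128)/(7.700) = 242.4/7.700 = 31.48 mg/L.
Initial deficit D₀ = C_s − DO₀ = 10.0 − 8.098 = 1.902 mg/L.
D(1.67) = [0.103×31.48/(0.812−0.103)](e^(−0.103×1.67) − e^(−0.812×1.67)) + 1.902 e^(−0.812×1.67)
= 4.573 × (0.8420 − 0.2577) + 1.902 × 0.2577 = 3.162 mg/L.
DO = 10.0 − 3.162 = 6.838 mg/L.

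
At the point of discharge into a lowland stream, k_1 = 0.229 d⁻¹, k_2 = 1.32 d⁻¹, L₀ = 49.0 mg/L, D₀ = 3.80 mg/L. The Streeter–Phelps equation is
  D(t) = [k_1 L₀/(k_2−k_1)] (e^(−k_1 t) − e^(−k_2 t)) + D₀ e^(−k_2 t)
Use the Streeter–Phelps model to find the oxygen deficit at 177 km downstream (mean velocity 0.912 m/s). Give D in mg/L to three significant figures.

Travel time t = x/v = 177 km / (0.912 m/s) = 177000 m / 0.912 m/s = 194100 s = 2.246 d.
k_1 L₀/(k_2−k_1) = 0.229×49.0/(1.32−0.229) = 11.22/1.091 = 10.29 mg/L.
e^(−k_1 t) = e^(−0.229×2.246) = 0.5979; e^(−k_2 t) = e^(−1.32×2.246) = 0.05156.
D = 10.29 × (0.5979 − 0.05156) + 3.80 × 0.05156 = 5.619 + 0.1959 = 5.815 mg/L.

D ≈ 5.81 mg/L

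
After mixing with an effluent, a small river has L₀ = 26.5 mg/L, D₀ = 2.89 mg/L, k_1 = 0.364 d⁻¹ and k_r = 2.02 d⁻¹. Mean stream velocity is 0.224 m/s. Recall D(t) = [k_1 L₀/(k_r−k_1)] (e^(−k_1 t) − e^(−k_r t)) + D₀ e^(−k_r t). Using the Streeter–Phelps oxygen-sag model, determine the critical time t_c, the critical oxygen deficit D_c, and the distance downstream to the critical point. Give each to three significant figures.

At the critical point dD/dt = 0, so k_1 L₀ e^(−k_1 t) = k_r D. Substituting D(t) from the Streeter–Phelps equation and solving for t gives
t_c = ln[(k_r/k_1)(1 − D₀(k_r−k_1)/(k_1 L₀))] / (k_r−k_1).
Here k_r−k_1 = 1.656 d⁻¹ and 1 − D₀(k_r−k_1)/(k_1 L₀) = 1 − 2.89×1.656/(0.364×26.5) = 0.5039, so
t_c = ln(5.549 × 0.5039) / 1.656 = 1.028 / 1.656 = 0.6209 d.
L(t_c) = L₀ e^(−k_1 t_c) = 26.5 × 0.7977 = 21.14 mg/L, and at the critical point k_r D_c = k_1 L, so D_c = (0.364/2.02) × 21.14 = 3.809 mg/L.
x_c = v t_c = 0.224 m/s × 0.6209 d × 86400 s/d = 12020 m ≈ 12.0 km.

t_c ≈ 0.621 d; D_c ≈ 3.81 mg/L; x_c ≈ 12.0 km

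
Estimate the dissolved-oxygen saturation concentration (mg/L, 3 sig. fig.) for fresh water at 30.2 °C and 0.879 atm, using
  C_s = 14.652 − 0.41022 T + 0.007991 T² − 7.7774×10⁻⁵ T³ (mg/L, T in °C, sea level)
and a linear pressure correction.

C_s ≈ 6.51 mg/L

At sea level: C_s = 14.652 − 0.41022×30.2 + 0.007991×30.2² − 7.7774×10⁻⁵×30.2³ = 7.409 mg/L.
Pressure correction: C_s' = 7.409 × 0.879 = 6.513 mg/L.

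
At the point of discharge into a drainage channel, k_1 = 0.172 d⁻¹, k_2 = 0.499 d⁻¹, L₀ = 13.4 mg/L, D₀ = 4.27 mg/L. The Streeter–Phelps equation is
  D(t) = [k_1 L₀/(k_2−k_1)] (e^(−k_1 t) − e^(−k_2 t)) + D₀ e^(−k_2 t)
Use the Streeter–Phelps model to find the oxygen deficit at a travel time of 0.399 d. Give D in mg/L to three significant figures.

k_1 L₀/(k_2−k_1) = 0.172×13.4/(0.499−0.172) = 2.305/0.3270 = 7.048 mg/L.
e^(−k_1 t) = e^(−0.172×0.3990) = 0.9337; e^(−k_2 t) = e^(−0.499×0.3990) = 0.8195.
D = 7.048 × (0.9337 − 0.8195) + 4.27 × 0.8195 = 0.8050 + 3.499 = 4.304 mg/L.

D ≈ 4.30 mg/L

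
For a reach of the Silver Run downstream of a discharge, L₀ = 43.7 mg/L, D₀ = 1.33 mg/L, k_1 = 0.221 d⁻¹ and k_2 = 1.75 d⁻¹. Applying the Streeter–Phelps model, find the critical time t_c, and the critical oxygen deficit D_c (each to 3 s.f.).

t_c ≈ 1.20 d; D_c ≈ 4.23 mg/L

t_c = [1/(k_2−k_1)] ln[(k_2/k_1)(1 − D₀(k_2−k_1)/(k_1 L₀))]
= [1/(1.75−0.221)] ln[(1.75/0.221)(1 − 1.33×1.529/(0.221×43.7))]
= (1/1.529) ln[7.919 × 0.7894] = 0.6540 × ln(6.251) = 0.6540 × 1.833 = 1.199 d.
D_c = (k_1/k_2) L₀ e^(−k_1 t_c) = (0.221/1.75) × 43.7 × e^(−0.221×1.199) = 0.1263 × 43.7 × 0.7673 = 4.234 mg/L.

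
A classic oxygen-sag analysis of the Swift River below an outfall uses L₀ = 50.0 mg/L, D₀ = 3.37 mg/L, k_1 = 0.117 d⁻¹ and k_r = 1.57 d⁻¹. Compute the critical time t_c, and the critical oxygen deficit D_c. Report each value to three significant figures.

t_c = [1/(k_r−k_1)] ln[(k_r/k_1)(1 − D₀(k_r−k_1)/(k_1 L₀))]
= [1/(1.57−0.117)] ln[(1.57/0.117)(1 − 3.37×1.453/(0.117×50.0))]
= (1/1.453) ln[13.42 × 0.1630] = 0.6882 × ln(2.187) = 0.6882 × 0.7825 = 0.5385 d.
D_c = (k_1/k_r) L₀ e^(−k_1 t_c) = (0.117/1.57) × 50.0 × e^(−0.117×0.5385) = 0.07452 × 50.0 × 0.9389 = 3.499 mg/L.

t_c ≈ 0.539 d; D_c ≈ 3.50 mg/L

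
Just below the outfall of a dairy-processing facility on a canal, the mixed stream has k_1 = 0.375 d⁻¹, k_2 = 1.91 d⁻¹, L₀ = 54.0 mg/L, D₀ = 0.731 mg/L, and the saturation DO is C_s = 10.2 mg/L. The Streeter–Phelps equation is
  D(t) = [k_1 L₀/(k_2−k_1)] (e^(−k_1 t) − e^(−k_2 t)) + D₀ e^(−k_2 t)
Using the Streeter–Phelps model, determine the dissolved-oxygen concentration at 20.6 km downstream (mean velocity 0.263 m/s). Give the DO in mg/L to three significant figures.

DO ≈ 3.02 mg/L

Travel time t = x/v = 20.6 km / (0.263 m/s) = 20600 m / 0.263 m/s = 78330 s = 0.9066 d.
k_1 L₀/(k_2−k_1) = 0.375×54.0/(1.91−0.375) = 20.25/1.535 = 13.19 mg/L.
e^(−k_1 t) = e^(−0.375×0.9066) = 0.7118; e^(−k_2 t) = e^(−1.91×0.9066) = 0.1770.
D = 13.19 × (0.7118 − 0.1770) + 0.731 × 0.1770 = 7.055 + 0.1294 = 7.184 mg/L.
DO = C_s − D = 10.2 − 7.184 = 3.016 mg/L.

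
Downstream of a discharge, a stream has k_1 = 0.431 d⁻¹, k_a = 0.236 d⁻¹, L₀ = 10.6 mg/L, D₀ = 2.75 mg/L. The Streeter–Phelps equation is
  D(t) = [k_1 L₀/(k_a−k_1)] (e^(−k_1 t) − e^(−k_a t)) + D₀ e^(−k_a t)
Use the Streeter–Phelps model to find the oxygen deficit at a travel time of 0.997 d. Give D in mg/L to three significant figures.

D ≈ 5.45 mg/L

k_1 L₀/(k_a−k_1) = 0.431×10.6/(0.236−0.431) = 4.569/-0.1950 = -23.43 mg/L.
e^(−k_1 t) = e^(−0.431×0.9970) = 0.6507; e^(−k_a t) = e^(−0.236×0.9970) = 0.7903.
D = -23.43 × (0.6507 − 0.7903) + 2.75 × 0.7903 = 3.272 + 2.173 = 5.445 mg/L.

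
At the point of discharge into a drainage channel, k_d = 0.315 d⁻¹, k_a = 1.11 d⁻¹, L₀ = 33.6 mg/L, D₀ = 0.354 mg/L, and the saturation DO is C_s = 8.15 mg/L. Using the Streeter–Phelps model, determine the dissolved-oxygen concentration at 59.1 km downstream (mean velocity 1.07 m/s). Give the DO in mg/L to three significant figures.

DO ≈ 3.64 mg/L

Travel time t = x/v = 59.1 km / (1.07 m/s) = 59100 m / 1.07 m/s = 55230 s = 0.6393 d.
k_d L₀/(k_a−k_d) = 0.315×33.6/(1.11−0.315) = 10.58/0.7950 = 13.31 mg/L.
e^(−k_d t) = e^(−0.315×0.6393) = 0.8176; e^(−k_a t) = e^(−1.11×0.6393) = 0.4918.
D = 13.31 × (0.8176 − 0.4918) + 0.354 × 0.4918 = 4.337 + 0.1741 = 4.511 mg/L.
DO = C_s − D = 8.15 − 4.511 = 3.639 mg/L.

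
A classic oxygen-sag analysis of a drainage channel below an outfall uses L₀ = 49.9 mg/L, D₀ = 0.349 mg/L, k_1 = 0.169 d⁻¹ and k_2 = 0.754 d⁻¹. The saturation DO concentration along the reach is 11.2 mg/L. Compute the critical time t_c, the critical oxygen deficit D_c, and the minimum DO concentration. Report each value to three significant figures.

t_c = [1/(k_2−k_1)] ln[(k_2/k_1)(1 − D₀(k_2−k_1)/(k_1 L₀))]
= [1/(0.754−0.169)] ln[(0.754/0.169)(1 − 0.349×0.5850/(0.169×49.9))]
= (1/0.5850) ln[4.462 × 0.9758] = 1.709 × ln(4.354) = 1.709 × 1.471 = 2.515 d.
D_c = (k_1/k_2) L₀ e^(−k_1 t_c) = (0.169/0.754) × 49.9 × e^(−0.169×2.515) = 0.2241 × 49.9 × 0.6538 = 7.312 mg/L.
Minimum DO = C_s − D_c = 11.2 − 7.312 = 3.888 mg/L.

t_c ≈ 2.51 d; D_c ≈ 7.31 mg/L; min DO ≈ 3.89 mg/L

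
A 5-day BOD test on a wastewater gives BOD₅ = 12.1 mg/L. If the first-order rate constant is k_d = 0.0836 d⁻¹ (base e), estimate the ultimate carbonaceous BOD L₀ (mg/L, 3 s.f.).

L₀ ≈ 35.4 mg/L

BOD₅ = L₀(1 − e^(−5k_d)) ⇒ L₀ = BOD₅ / (1 − e^(−5×0.0836))
= 12.1 / (1 − 0.6584) = 12.1 / 0.3416 = 35.42 mg/L.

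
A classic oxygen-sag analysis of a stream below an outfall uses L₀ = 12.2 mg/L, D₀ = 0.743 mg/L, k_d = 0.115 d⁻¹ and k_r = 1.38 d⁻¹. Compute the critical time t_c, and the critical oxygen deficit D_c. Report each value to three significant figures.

t_c ≈ 1.09 d; D_c ≈ 0.897 mg/L

t_c = [1/(k_r−k_d)] ln[(k_r/k_d)(1 − D₀(k_r−k_d)/(k_d L₀))]
= [1/(1.38−0.115)] ln[(1.38/0.115)(1 − 0.743×1.265/(0.115×12.2))]
= (1/1.265) ln[12.00 × 0.3301] = 0.7905 × ln(3.961) = 0.7905 × 1.376 = 1.088 d.
D_c = (k_d/k_r) L₀ e^(−k_d t_c) = (0.115/1.38) × 12.2 × e^(−0.115×1.088) = 0.08333 × 12.2 × 0.8824 = 0.8971 mg/L.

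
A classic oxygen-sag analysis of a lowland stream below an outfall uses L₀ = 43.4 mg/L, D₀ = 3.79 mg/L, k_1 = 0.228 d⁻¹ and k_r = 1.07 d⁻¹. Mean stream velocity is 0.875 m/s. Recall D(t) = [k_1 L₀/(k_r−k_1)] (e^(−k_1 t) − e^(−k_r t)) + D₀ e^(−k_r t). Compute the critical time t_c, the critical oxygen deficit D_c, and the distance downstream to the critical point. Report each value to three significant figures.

t_c ≈ 1.37 d; D_c ≈ 6.76 mg/L; x_c ≈ 104 km

At the critical point dD/dt = 0, so k_1 L₀ e^(−k_1 t) = k_r D. Substituting D(t) from the Streeter–Phelps equation and solving for t gives
t_c = ln[(k_r/k_1)(1 − D₀(k_r−k_1)/(k_1 L₀))] / (k_r−k_1).
Here k_r−k_1 = 0.8420 d⁻¹ and 1 − D₀(k_r−k_1)/(k_1 L₀) = 1 − 3.79×0.8420/(0.228×43.4) = 0.6775, so
t_c = ln(4.693 × 0.6775) / 0.8420 = 1.157 / 0.8420 = 1.374 d.
D_c = (k_1/k_r) L₀ e^(−k_1 t_c) = (0.228/1.07) × 43.4 × e^(−0.228×1.374) = 0.2131 × 43.4 × 0.7311 = 6.761 mg/L.
x_c = v t_c = 0.875 m/s × 1.374 d × 86400 s/d = 103900 m ≈ 104 km.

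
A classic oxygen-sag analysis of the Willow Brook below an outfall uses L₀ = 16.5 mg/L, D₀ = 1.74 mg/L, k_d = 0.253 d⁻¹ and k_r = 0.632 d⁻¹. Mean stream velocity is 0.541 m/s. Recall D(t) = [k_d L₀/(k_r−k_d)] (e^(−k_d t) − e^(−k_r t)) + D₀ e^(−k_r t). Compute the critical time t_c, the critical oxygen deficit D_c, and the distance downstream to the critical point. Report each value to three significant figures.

At the critical point dD/dt = 0, so k_d L₀ e^(−k_d t) = k_r D. Substituting D(t) from the Streeter–Phelps equation and solving for t gives
t_c = ln[(k_r/k_d)(1 − D₀(k_r−k_d)/(k_d L₀))] / (k_r−k_d).
Here k_r−k_d = 0.3790 d⁻¹ and 1 − D₀(k_r−k_d)/(k_d L₀) = 1 − 1.74×0.3790/(0.253×16.5) = 0.8420, so
t_c = ln(2.498 × 0.8420) / 0.3790 = 0.7436 / 0.3790 = 1.962 d.
D_c = (k_d/k_r) L₀ e^(−k_d t_c) = (0.253/0.632) × 16.5 × e^(−0.253×1.962) = 0.4003 × 16.5 × 0.6087 = 4.021 mg/L.
x_c = v t_c = 0.541 m/s × 1.962 d × 86400 s/d = 91700 m ≈ 91.7 km.

t_c ≈ 1.96 d; D_c ≈ 4.02 mg/L; x_c ≈ 91.7 km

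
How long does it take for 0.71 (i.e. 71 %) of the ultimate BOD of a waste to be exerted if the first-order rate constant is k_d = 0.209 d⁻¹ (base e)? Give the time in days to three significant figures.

t ≈ 5.92 d

y/L₀ = 1 − e^(−k_d t) = 0.71 ⇒ e^(−k_d t) = 0.290
t = −ln(0.290) / 0.209 = 1.238 / 0.209 = 5.923 d.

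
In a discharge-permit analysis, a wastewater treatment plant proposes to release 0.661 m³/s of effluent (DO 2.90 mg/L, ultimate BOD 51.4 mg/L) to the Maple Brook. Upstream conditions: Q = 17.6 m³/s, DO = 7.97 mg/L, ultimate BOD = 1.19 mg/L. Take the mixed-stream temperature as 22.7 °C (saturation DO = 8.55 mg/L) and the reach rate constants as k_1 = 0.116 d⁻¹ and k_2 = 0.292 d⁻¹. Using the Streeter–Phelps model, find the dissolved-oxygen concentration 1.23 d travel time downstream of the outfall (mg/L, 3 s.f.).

DO ≈ 7.68 mg/L

Mixed DO = (17.6×7.97 + 0.661×2.90)/(17.6+0.661) = 142.2/18.26 = 7.786 mg/L.
Mixed L₀ = (17.6×1.19 + 0.661×51.4)/(18.26) = 54.92/18.26 = 3.007 mg/L.
Initial deficit D₀ = C_s − DO₀ = 8.55 − 7.786 = 0.7635 mg/L.
D(1.23) = [0.116×3.007/(0.292−0.116)](e^(−0.116×1.23) − e^(−0.292×1.23)) + 0.7635 e^(−0.292×1.23)
= 1.982 × (0.8670 − 0.6983) + 0.7635 × 0.6983 = 0.8677 mg/L.
DO = 8.55 − 0.8677 = 7.682 mg/L.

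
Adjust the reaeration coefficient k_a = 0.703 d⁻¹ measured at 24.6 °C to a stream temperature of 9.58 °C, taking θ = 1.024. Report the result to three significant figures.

k_a(T₂) = k_a(T₁) · θ^(T₂−T₁) = 0.703 × 1.024^(9.58−24.6)
= 0.703 × 1.024^-15.0 = 0.703 × 0.7003 = 0.4923 d⁻¹.

k_a ≈ 0.492 d⁻¹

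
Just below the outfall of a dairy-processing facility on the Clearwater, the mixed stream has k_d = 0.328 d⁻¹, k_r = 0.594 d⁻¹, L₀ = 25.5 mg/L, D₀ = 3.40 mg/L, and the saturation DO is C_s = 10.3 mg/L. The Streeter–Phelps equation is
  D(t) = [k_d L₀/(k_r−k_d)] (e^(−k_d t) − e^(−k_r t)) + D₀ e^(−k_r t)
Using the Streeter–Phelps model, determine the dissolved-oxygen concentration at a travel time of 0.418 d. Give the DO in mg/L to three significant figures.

k_d L₀/(k_r−k_d) = 0.328×25.5/(0.594−0.328) = 8.364/0.2660 = 31.44 mg/L.
e^(−k_d t) = e^(−0.328×0.4180) = 0.8719; e^(−k_r t) = e^(−0.594×0.4180) = 0.7801.
D = 31.44 × (0.8719 − 0.7801) + 3.40 × 0.7801 = 2.885 + 2.652 = 5.537 mg/L.
DO = C_s − D = 10.3 − 5.537 = 4.763 mg/L.

DO ≈ 4.76 mg/L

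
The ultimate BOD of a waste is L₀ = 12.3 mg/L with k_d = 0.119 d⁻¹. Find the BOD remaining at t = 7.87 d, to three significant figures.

L ≈ 4.82 mg/L

L_t = L₀ e^(−k_d t) = 12.3 × e^(−0.119×7.87) = 12.3 × 0.3920 = 4.821 mg/L.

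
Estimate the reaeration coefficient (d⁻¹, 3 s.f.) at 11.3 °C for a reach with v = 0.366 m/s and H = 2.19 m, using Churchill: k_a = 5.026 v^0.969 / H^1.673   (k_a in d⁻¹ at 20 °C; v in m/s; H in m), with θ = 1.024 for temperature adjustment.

k_a ≈ 0.416 d⁻¹

k_a(20) = 5.026 × 0.366^0.969 / 2.19^1.673 = 5.026 × 0.3776 / 3.712 = 0.5113 d⁻¹.
k_a(11.3) = 0.5113 × 1.024^(11.3−20) = 0.5113 × 0.8136 = 0.4160 d⁻¹.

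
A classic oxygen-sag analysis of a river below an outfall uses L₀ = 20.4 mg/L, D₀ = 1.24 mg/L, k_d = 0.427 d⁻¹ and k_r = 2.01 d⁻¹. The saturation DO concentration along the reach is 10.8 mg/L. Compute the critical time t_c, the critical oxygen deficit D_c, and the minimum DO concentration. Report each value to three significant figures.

At the critical point dD/dt = 0, so k_d L₀ e^(−k_d t) = k_r D. Substituting D(t) from the Streeter–Phelps equation and solving for t gives
t_c = ln[(k_r/k_d)(1 − D₀(k_r−k_d)/(k_d L₀))] / (k_r−k_d).
Here k_r−k_d = 1.583 d⁻¹ and 1 − D₀(k_r−k_d)/(k_d L₀) = 1 − 1.24×1.583/(0.427×20.4) = 0.7747, so
t_c = ln(4.707 × 0.7747) / 1.583 = 1.294 / 1.583 = 0.8173 d.
D_c = (k_d/k_r) L₀ e^(−k_d t_c) = (0.427/2.01) × 20.4 × e^(−0.427×0.8173) = 0.2124 × 20.4 × 0.7054 = 3.057 mg/L.
Minimum DO = C_s − D_c = 10.8 − 3.057 = 7.743 mg/L.

t_c ≈ 0.817 d; D_c ≈ 3.06 mg/L; min DO ≈ 7.74 mg/L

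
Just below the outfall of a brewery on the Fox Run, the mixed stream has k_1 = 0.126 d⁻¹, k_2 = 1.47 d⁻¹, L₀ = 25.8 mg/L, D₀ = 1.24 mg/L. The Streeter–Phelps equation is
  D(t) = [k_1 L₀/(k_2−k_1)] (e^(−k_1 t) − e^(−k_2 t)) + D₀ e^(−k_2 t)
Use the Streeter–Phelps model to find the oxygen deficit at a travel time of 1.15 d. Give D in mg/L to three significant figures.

k_1 L₀/(k_2−k_1) = 0.126×25.8/(1.47−0.126) = 3.251/1.344 = 2.419 mg/L.
e^(−k_1 t) = e^(−0.126×1.150) = 0.8651; e^(−k_2 t) = e^(−1.47×1.150) = 0.1844.
D = 2.419 × (0.8651 − 0.1844) + 1.24 × 0.1844 = 1.646 + 0.2287 = 1.875 mg/L.

D ≈ 1.88 mg/L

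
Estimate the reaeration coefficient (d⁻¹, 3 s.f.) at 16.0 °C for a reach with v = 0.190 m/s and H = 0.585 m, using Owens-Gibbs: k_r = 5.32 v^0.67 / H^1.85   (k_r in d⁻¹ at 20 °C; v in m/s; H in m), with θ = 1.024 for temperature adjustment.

k_r ≈ 4.29 d⁻¹

k_r(20) = 5.32 × 0.190^0.67 / 0.585^1.85 = 5.32 × 0.3287 / 0.3709 = 4.715 d⁻¹.
k_r(16.0) = 4.715 × 1.024^(16.0−20) = 4.715 × 0.9095 = 4.288 d⁻¹.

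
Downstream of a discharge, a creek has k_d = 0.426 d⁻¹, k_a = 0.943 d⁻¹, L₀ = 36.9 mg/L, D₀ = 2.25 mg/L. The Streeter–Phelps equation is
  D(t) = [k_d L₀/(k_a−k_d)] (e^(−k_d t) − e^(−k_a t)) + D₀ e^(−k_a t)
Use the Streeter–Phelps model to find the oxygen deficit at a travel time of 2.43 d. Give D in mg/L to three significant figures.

k_d L₀/(k_a−k_d) = 0.426×36.9/(0.943−0.426) = 15.72/0.5170 = 30.41 mg/L.
e^(−k_d t) = e^(−0.426×2.430) = 0.3552; e^(−k_a t) = e^(−0.943×2.430) = 0.1011.
D = 30.41 × (0.3552 − 0.1011) + 2.25 × 0.1011 = 7.724 + 0.2275 = 7.952 mg/L.

D ≈ 7.95 mg/L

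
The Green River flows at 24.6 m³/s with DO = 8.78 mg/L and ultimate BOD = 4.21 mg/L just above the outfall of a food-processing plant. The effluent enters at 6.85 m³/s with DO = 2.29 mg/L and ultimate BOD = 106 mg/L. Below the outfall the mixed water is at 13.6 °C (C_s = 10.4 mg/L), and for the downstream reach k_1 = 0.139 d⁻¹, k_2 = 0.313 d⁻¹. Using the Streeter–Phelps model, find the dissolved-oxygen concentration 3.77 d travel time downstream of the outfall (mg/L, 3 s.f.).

Mixed DO = (24.6×8.78 + 6.85×2.29)/(24.6+6.85) = 231.7/31.45 = 7.366 mg/L.
Mixed L₀ = (24.6×4.21 + 6.85×106)/(31.45) = 829.7/31.45 = 26.38 mg/L.
Initial deficit D₀ = C_s − DO₀ = 10.4 − 7.366 = 3.034 mg/L.
D(3.77) = [0.139×26.38/(0.313−0.139)](e^(−0.139×3.77) − e^(−0.313×3.77)) + 3.034 e^(−0.313×3.77)
= 21.07 × (0.5921 − 0.3073) + 3.034 × 0.3073 = 6.935 mg/L.
DO = 10.4 − 6.935 = 3.465 mg/L.

DO ≈ 3.46 mg/L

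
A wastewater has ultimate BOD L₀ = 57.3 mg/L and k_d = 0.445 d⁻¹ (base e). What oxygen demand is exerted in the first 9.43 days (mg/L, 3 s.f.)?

y_t = L₀(1 − e^(−k_d t)) = 57.3 × (1 − e^(−0.445×9.43))
= 57.3 × (1 − 0.01505) = 57.3 × 0.9849 = 56.44 mg/L.

y ≈ 56.4 mg/L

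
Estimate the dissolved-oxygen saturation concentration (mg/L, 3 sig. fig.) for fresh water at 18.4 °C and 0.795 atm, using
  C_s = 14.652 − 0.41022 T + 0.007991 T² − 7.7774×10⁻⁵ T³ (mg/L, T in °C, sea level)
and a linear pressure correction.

At sea level: C_s = 14.652 − 0.41022×18.4 + 0.007991×18.4² − 7.7774×10⁻⁵×18.4³ = 9.325 mg/L.
Pressure correction: C_s' = 9.325 × 0.795 = 7.413 mg/L.

C_s ≈ 7.41 mg/L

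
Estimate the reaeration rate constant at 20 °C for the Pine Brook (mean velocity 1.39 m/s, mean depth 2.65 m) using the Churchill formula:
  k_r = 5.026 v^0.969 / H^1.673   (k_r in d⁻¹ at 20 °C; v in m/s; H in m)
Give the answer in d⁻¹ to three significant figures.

k_r = 5.026 × 1.39^0.969 / 2.65^1.673 = 5.026 × 1.376 / 5.106 = 1.354 d⁻¹.

k_r ≈ 1.35 d⁻¹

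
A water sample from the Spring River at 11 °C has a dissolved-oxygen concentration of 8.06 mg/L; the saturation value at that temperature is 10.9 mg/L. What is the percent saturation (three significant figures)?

73.9 % saturation

% saturation = C/C_s × 100 = 8.06/10.9 × 100 = 73.9 %.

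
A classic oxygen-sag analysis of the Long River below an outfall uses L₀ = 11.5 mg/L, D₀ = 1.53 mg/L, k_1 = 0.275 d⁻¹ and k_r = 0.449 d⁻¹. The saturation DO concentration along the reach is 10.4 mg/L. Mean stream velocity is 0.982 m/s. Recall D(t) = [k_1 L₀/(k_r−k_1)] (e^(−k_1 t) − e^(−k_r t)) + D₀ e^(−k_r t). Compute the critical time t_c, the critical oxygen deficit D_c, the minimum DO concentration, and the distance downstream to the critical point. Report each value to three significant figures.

At the critical point dD/dt = 0, so k_1 L₀ e^(−k_1 t) = k_r D. Substituting D(t) from the Streeter–Phelps equation and solving for t gives
t_c = ln[(k_r/k_1)(1 − D₀(k_r−k_1)/(k_1 L₀))] / (k_r−k_1).
Here k_r−k_1 = 0.1740 d⁻¹ and 1 − D₀(k_r−k_1)/(k_1 L₀) = 1 − 1.53×0.1740/(0.275×11.5) = 0.9158, so
t_c = ln(1.633 × 0.9158) / 0.1740 = 0.4023 / 0.1740 = 2.312 d.
D_c = (k_1/k_r) L₀ e^(−k_1 t_c) = (0.275/0.449) × 11.5 × e^(−0.275×2.312) = 0.6125 × 11.5 × 0.5295 = 3.729 mg/L.
Minimum DO = C_s − D_c = 10.4 − 3.729 = 6.671 mg/L.
x_c = v t_c = 0.982 m/s × 2.312 d × 86400 s/d = 196200 m ≈ 196 km.

t_c ≈ 2.31 d; D_c ≈ 3.73 mg/L; min DO ≈ 6.67 mg/L; x_c ≈ 196 km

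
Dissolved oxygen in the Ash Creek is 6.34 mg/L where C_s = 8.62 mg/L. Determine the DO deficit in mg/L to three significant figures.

D = C_s − C = 8.62 − 6.34 = 2.28 mg/L.

D ≈ 2.28 mg/L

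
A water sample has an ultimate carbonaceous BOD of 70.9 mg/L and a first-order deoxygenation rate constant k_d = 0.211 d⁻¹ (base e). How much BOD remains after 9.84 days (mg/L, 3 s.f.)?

L ≈ 8.89 mg/L

L_t = L₀ e^(−k_d t) = 70.9 × e^(−0.211×9.84) = 70.9 × 0.1254 = 8.891 mg/L.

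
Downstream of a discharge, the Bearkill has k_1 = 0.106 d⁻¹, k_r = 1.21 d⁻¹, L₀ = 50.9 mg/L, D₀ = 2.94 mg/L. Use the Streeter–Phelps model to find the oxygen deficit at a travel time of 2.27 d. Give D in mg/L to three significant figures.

D ≈ 3.72 mg/L

k_1 L₀/(k_r−k_1) = 0.106×50.9/(1.21−0.106) = 5.395/1.104 = 4.887 mg/L.
e^(−k_1 t) = e^(−0.106×2.270) = 0.7861; e^(−k_r t) = e^(−1.21×2.270) = 0.06414.
D = 4.887 × (0.7861 − 0.06414) + 2.94 × 0.06414 = 3.529 + 0.1886 = 3.717 mg/L.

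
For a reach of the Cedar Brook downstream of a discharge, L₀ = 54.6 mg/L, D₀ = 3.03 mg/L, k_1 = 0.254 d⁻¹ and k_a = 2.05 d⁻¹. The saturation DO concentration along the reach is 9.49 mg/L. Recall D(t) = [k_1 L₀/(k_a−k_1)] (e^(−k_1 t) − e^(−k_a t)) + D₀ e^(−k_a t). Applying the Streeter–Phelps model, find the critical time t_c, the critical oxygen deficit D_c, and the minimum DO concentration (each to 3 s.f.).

t_c = [1/(k_a−k_1)] ln[(k_a/k_1)(1 − D₀(k_a−k_1)/(k_1 L₀))]
= [1/(2.05−0.254)] ln[(2.05/0.254)(1 − 3.03×1.796/(0.254×54.6))]
= (1/1.796) ln[8.071 × 0.6076] = 0.5568 × ln(4.904) = 0.5568 × 1.590 = 0.8853 d.
L(t_c) = L₀ e^(−k_1 t_c) = 54.6 × 0.7986 = 43.60 mg/L, and at the critical point k_a D_c = k_1 L, so D_c = (0.254/2.05) × 43.60 = 5.403 mg/L.
Minimum DO = C_s − D_c = 9.49 − 5.403 = 4.087 mg/L.

t_c ≈ 0.885 d; D_c ≈ 5.40 mg/L; min DO ≈ 4.09 mg/L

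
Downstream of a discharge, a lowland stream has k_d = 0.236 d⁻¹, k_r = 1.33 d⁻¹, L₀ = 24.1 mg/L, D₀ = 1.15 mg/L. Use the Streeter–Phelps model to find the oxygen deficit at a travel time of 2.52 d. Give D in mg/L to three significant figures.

k_d L₀/(k_r−k_d) = 0.236×24.1/(1.33−0.236) = 5.688/1.094 = 5.199 mg/L.
e^(−k_d t) = e^(−0.236×2.520) = 0.5517; e^(−k_r t) = e^(−1.33×2.520) = 0.03503.
D = 5.199 × (0.5517 − 0.03503) + 1.15 × 0.03503 = 2.686 + 0.04028 = 2.726 mg/L.

D ≈ 2.73 mg/L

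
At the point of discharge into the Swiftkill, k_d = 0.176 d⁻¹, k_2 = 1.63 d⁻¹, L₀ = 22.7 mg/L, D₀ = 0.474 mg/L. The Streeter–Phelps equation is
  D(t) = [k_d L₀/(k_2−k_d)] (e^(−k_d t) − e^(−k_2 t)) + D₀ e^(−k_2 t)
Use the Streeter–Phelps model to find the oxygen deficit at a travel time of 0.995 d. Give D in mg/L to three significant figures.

D ≈ 1.86 mg/L

k_d L₀/(k_2−k_d) = 0.176×22.7/(1.63−0.176) = 3.995/1.454 = 2.748 mg/L.
e^(−k_d t) = e^(−0.176×0.9950) = 0.8394; e^(−k_2 t) = e^(−1.63×0.9950) = 0.1975.
D = 2.748 × (0.8394 − 0.1975) + 0.474 × 0.1975 = 1.764 + 0.09363 = 1.857 mg/L.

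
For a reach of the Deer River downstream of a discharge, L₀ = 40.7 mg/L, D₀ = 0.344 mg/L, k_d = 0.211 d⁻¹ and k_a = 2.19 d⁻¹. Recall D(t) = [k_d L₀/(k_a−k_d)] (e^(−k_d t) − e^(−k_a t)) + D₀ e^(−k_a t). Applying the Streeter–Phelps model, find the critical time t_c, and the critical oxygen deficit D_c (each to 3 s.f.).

t_c ≈ 1.14 d; D_c ≈ 3.08 mg/L

With k_a/k_d = 10.38 and 1 − D₀(k_a−k_d)/(k_d L₀) = 0.9207,
t_c = ln(10.38 × 0.9207) / (2.19 − 0.211) = ln(9.556) / 1.979 = 2.257/1.979 = 1.141 d.
L(t_c) = L₀ e^(−k_d t_c) = 40.7 × 0.7861 = 31.99 mg/L, and at the critical point k_a D_c = k_d L, so D_c = (0.211/2.19) × 31.99 = 3.083 mg/L.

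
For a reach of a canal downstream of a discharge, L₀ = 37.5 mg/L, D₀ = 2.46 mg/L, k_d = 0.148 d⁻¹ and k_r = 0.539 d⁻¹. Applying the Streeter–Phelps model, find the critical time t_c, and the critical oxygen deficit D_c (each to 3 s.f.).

With k_r/k_d = 3.642 and 1 − D₀(k_r−k_d)/(k_d L₀) = 0.8267,
t_c = ln(3.642 × 0.8267) / (0.539 − 0.148) = ln(3.011) / 0.3910 = 1.102/0.3910 = 2.819 d.
D_c = (k_d/k_r) L₀ e^(−k_d t_c) = (0.148/0.539) × 37.5 × e^(−0.148×2.819) = 0.2746 × 37.5 × 0.6589 = 6.785 mg/L.

t_c ≈ 2.82 d; D_c ≈ 6.78 mg/L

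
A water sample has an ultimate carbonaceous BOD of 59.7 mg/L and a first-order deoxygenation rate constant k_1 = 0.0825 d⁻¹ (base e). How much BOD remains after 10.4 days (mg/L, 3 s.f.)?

L ≈ 25.3 mg/L

L_t = L₀ e^(−k_1 t) = 59.7 × e^(−0.0825×10.4) = 59.7 × 0.4240 = 25.31 mg/L.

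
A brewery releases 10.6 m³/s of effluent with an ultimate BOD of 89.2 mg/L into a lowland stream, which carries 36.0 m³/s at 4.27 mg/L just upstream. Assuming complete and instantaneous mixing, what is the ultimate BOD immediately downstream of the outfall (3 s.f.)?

23.6 mg/L

Flow-weighted mixing: C = (Q_r C_r + Q_w C_w)/(Q_r + Q_w)
= (36.0×4.27 + 10.6×89.2)/(36.0 + 10.6) = 1099/46.60 = 23.59 mg/L.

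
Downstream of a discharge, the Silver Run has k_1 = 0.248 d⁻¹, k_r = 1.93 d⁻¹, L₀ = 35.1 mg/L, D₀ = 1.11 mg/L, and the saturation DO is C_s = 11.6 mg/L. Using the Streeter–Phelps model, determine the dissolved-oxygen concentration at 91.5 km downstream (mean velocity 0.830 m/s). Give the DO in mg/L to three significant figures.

Travel time t = x/v = 91.5 km / (0.830 m/s) = 91500 m / 0.830 m/s = 110200 s = 1.276 d.
k_1 L₀/(k_r−k_1) = 0.248×35.1/(1.93−0.248) = 8.705/1.682 = 5.175 mg/L.
e^(−k_1 t) = e^(−0.248×1.276) = 0.7287; e^(−k_r t) = e^(−1.93×1.276) = 0.08522.
D = 5.175 × (0.7287 − 0.08522) + 1.11 × 0.08522 = 3.330 + 0.09459 = 3.425 mg/L.
DO = C_s − D = 11.6 − 3.425 = 8.175 mg/L.

DO ≈ 8.17 mg/L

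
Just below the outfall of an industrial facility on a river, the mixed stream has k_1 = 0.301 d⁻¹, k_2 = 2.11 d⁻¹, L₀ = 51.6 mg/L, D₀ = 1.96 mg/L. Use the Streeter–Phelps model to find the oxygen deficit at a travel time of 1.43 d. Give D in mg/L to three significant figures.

k_1 L₀/(k_2−k_1) = 0.301×51.6/(2.11−0.301) = 15.53/1.809 = 8.586 mg/L.
e^(−k_1 t) = e^(−0.301×1.430) = 0.6502; e^(−k_2 t) = e^(−2.11×1.430) = 0.04893.
D = 8.586 × (0.6502 − 0.04893) + 1.96 × 0.04893 = 5.163 + 0.09591 = 5.258 mg/L.

D ≈ 5.26 mg/L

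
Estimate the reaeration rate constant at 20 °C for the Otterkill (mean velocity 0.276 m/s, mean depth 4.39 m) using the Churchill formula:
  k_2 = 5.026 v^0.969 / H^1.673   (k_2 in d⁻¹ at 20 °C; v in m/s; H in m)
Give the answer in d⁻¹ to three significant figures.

k_2 = 5.026 × 0.276^0.969 / 4.39^1.673 = 5.026 × 0.2872 / 11.88 = 0.1215 d⁻¹.

k_2 ≈ 0.122 d⁻¹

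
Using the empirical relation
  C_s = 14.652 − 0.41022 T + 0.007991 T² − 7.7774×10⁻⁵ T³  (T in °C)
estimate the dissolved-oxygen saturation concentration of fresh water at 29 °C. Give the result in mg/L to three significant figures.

C_s ≈ 7.58 mg/L

C_s = 14.652 − 0.41022×29 + 0.007991×29² − 7.7774×10⁻⁵×29³ = 7.579 mg/L.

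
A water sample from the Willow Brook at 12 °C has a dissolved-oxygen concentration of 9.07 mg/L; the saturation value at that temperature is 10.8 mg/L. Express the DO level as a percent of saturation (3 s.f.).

84.0 % saturation

% saturation = C/C_s × 100 = 9.07/10.8 × 100 = 84.0 %.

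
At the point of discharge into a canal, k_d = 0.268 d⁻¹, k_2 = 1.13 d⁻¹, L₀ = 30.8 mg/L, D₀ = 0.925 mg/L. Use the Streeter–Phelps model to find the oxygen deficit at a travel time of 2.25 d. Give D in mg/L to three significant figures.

D ≈ 4.56 mg/L

k_d L₀/(k_2−k_d) = 0.268×30.8/(1.13−0.268) = 8.254/0.8620 = 9.576 mg/L.
e^(−k_d t) = e^(−0.268×2.250) = 0.5472; e^(−k_2 t) = e^(−1.13×2.250) = 0.07867.
D = 9.576 × (0.5472 − 0.07867) + 0.925 × 0.07867 = 4.486 + 0.07277 = 4.559 mg/L.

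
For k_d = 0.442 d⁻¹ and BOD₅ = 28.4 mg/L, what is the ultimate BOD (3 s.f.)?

BOD₅ = L₀(1 − e^(−5k_d)) ⇒ L₀ = BOD₅ / (1 − e^(−5×0.442))
= 28.4 / (1 − 0.1097) = 28.4 / 0.8903 = 31.90 mg/L.

L₀ ≈ 31.9 mg/L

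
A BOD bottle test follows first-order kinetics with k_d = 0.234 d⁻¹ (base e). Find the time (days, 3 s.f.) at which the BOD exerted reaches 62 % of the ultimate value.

y/L₀ = 1 − e^(−k_d t) = 0.62 ⇒ e^(−k_d t) = 0.380
t = −ln(0.380) / 0.234 = 0.9676 / 0.234 = 4.135 d.

t ≈ 4.13 d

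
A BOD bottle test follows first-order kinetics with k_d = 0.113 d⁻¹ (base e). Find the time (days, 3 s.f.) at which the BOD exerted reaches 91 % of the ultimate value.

y/L₀ = 1 − e^(−k_d t) = 0.91 ⇒ e^(−k_d t) = 0.0900
t = −ln(0.0900) / 0.113 = 2.408 / 0.113 = 21.31 d.

t ≈ 21.3 d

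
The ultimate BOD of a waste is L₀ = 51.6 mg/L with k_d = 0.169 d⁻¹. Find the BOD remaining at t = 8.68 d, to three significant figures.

L ≈ 11.9 mg/L

L_t = L₀ e^(−k_d t) = 51.6 × e^(−0.169×8.68) = 51.6 × 0.2306 = 11.90 mg/L.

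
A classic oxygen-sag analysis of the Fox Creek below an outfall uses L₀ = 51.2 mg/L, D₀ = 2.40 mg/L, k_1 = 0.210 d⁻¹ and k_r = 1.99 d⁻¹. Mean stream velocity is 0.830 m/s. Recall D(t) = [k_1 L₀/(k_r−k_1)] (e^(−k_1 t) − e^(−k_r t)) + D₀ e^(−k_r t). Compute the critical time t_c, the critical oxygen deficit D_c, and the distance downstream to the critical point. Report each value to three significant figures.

t_c = [1/(k_r−k_1)] ln[(k_r/k_1)(1 − D₀(k_r−k_1)/(k_1 L₀))]
= [1/(1.99−0.210)] ln[(1.99/0.210)(1 − 2.40×1.780/(0.210×51.2))]
= (1/1.780) ln[9.476 × 0.6027] = 0.5618 × ln(5.711) = 0.5618 × 1.742 = 0.9789 d.
D_c = (k_1/k_r) L₀ e^(−k_1 t_c) = (0.210/1.99) × 51.2 × e^(−0.210×0.9789) = 0.1055 × 51.2 × 0.8142 = 4.399 mg/L.
x_c = v t_c = 0.830 m/s × 0.9789 d × 86400 s/d = 70200 m ≈ 70.2 km.

t_c ≈ 0.979 d; D_c ≈ 4.40 mg/L; x_c ≈ 70.2 km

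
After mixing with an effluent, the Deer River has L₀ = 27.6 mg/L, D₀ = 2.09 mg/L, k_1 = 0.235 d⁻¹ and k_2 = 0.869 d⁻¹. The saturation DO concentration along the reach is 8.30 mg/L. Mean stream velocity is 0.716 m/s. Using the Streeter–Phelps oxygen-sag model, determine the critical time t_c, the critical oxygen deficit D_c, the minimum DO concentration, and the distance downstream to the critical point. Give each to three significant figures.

At the critical point dD/dt = 0, so k_1 L₀ e^(−k_1 t) = k_2 D. Substituting D(t) from the Streeter–Phelps equation and solving for t gives
t_c = ln[(k_2/k_1)(1 − D₀(k_2−k_1)/(k_1 L₀))] / (k_2−k_1).
Here k_2−k_1 = 0.6340 d⁻¹ and 1 − D₀(k_2−k_1)/(k_1 L₀) = 1 − 2.09×0.6340/(0.235×27.6) = 0.7957, so
t_c = ln(3.698 × 0.7957) / 0.6340 = 1.079 / 0.6340 = 1.702 d.
D_c = (k_1/k_2) L₀ e^(−k_1 t_c) = (0.235/0.869) × 27.6 × e^(−0.235×1.702) = 0.2704 × 27.6 × 0.6703 = 5.003 mg/L.
Minimum DO = C_s − D_c = 8.30 − 5.003 = 3.297 mg/L.
x_c = v t_c = 0.716 m/s × 1.702 d × 86400 s/d = 105300 m ≈ 105 km.

t_c ≈ 1.70 d; D_c ≈ 5.00 mg/L; min DO ≈ 3.30 mg/L; x_c ≈ 105 km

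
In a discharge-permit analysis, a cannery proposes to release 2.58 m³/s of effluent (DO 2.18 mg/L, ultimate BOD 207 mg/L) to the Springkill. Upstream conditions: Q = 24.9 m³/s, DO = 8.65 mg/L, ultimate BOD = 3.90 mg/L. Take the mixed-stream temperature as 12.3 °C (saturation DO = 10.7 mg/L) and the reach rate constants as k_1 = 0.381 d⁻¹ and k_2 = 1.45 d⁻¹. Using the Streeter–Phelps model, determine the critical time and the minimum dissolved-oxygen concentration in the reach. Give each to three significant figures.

Mixed DO = (24.9×8.65 + 2.58×2.18)/(24.9+2.58) = 221.0/27.48 = 8.043 mg/L.
Mixed L₀ = (24.9×3.90 + 2.58×207)/(27.48) = 631.2/27.48 = 22.97 mg/L.
Initial deficit D₀ = C_s − DO₀ = 10.7 − 8.043 = 2.657 mg/L.
t_c = (1/1.069) ln[(1.45/0.381)(1 − 2.657×1.069/(0.381×22.97))] = 0.9355 × ln(2.570) = 0.8831 d.
D_c = (0.381/1.45) × 22.97 × e^(−0.381×0.8831) = 0.2628 × 22.97 × 0.7143 = 4.311 mg/L.
Minimum DO = 10.7 − 4.311 = 6.389 mg/L.

t_c ≈ 0.883 d; minimum DO ≈ 6.39 mg/L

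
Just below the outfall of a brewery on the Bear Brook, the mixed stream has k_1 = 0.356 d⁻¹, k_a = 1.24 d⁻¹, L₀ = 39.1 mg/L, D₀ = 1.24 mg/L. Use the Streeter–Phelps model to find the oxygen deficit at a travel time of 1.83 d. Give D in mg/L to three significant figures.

k_1 L₀/(k_a−k_1) = 0.356×39.1/(1.24−0.356) = 13.92/0.8840 = 15.75 mg/L.
e^(−k_1 t) = e^(−0.356×1.830) = 0.5213; e^(−k_a t) = e^(−1.24×1.830) = 0.1034.
D = 15.75 × (0.5213 − 0.1034) + 1.24 × 0.1034 = 6.580 + 0.1282 = 6.708 mg/L.

D ≈ 6.71 mg/L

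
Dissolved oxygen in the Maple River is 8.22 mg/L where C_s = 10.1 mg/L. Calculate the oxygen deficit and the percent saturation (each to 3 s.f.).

D = C_s − C = 10.1 − 8.22 = 1.88 mg/L.
% saturation = 8.22/10.1 × 100 = 81.4 %.

D ≈ 1.88 mg/L; 81.4 % saturation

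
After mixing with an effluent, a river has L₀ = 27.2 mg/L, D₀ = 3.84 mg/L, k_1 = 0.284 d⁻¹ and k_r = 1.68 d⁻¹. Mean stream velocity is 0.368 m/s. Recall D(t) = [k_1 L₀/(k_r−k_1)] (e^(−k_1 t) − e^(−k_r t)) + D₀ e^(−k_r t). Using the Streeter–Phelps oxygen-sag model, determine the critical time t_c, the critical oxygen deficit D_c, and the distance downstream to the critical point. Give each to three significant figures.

At the critical point dD/dt = 0, so k_1 L₀ e^(−k_1 t) = k_r D. Substituting D(t) from the Streeter–Phelps equation and solving for t gives
t_c = ln[(k_r/k_1)(1 − D₀(k_r−k_1)/(k_1 L₀))] / (k_r−k_1).
Here k_r−k_1 = 1.396 d⁻¹ and 1 − D₀(k_r−k_1)/(k_1 L₀) = 1 − 3.84×1.396/(0.284×27.2) = 0.3060, so
t_c = ln(5.915 × 0.3060) / 1.396 = 0.5936 / 1.396 = 0.4252 d.
L(t_c) = L₀ e^(−k_1 t_c) = 27.2 × 0.8863 = 24.11 mg/L, and at the critical point k_r D_c = k_1 L, so D_c = (0.284/1.68) × 24.11 = 4.075 mg/L.
x_c = v t_c = 0.368 m/s × 0.4252 d × 86400 s/d = 13520 m ≈ 13.5 km.

t_c ≈ 0.425 d; D_c ≈ 4.08 mg/L; x_c ≈ 13.5 km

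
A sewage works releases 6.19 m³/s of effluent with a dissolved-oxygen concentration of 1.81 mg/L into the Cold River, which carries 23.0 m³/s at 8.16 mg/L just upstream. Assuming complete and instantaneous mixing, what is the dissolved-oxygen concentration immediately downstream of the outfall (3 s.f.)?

Flow-weighted mixing: C = (Q_r C_r + Q_w C_w)/(Q_r + Q_w)
= (23.0×8.16 + 6.19×1.81)/(23.0 + 6.19) = 198.9/29.19 = 6.813 mg/L.

6.81 mg/L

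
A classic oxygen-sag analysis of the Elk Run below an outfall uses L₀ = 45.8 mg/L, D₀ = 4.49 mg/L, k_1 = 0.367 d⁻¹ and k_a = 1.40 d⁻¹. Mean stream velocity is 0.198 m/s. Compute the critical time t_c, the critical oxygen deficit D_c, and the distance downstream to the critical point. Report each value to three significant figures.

With k_a/k_1 = 3.815 and 1 − D₀(k_a−k_1)/(k_1 L₀) = 0.7241,
t_c = ln(3.815 × 0.7241) / (1.40 − 0.367) = ln(2.762) / 1.033 = 1.016/1.033 = 0.9835 d.
L(t_c) = L₀ e^(−k_1 t_c) = 45.8 × 0.6970 = 31.92 mg/L, and at the critical point k_a D_c = k_1 L, so D_c = (0.367/1.40) × 31.92 = 8.368 mg/L.
x_c = v t_c = 0.198 m/s × 0.9835 d × 86400 s/d = 16830 m ≈ 16.8 km.

t_c ≈ 0.984 d; D_c ≈ 8.37 mg/L; x_c ≈ 16.8 km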